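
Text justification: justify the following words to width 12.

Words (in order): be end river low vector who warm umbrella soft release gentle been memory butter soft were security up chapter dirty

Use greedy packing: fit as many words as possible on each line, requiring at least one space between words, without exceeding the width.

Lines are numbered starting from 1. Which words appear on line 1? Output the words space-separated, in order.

Line 1: ['be', 'end', 'river'] (min_width=12, slack=0)
Line 2: ['low', 'vector'] (min_width=10, slack=2)
Line 3: ['who', 'warm'] (min_width=8, slack=4)
Line 4: ['umbrella'] (min_width=8, slack=4)
Line 5: ['soft', 'release'] (min_width=12, slack=0)
Line 6: ['gentle', 'been'] (min_width=11, slack=1)
Line 7: ['memory'] (min_width=6, slack=6)
Line 8: ['butter', 'soft'] (min_width=11, slack=1)
Line 9: ['were'] (min_width=4, slack=8)
Line 10: ['security', 'up'] (min_width=11, slack=1)
Line 11: ['chapter'] (min_width=7, slack=5)
Line 12: ['dirty'] (min_width=5, slack=7)

Answer: be end river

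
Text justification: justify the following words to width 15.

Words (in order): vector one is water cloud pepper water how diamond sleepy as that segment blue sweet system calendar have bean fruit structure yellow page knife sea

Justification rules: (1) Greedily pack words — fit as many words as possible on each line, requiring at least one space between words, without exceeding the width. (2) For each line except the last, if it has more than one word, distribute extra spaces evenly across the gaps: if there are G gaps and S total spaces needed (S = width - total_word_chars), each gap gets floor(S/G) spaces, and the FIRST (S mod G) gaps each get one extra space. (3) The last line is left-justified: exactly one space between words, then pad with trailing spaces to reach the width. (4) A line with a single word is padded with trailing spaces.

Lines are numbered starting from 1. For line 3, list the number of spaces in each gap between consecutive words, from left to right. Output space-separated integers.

Line 1: ['vector', 'one', 'is'] (min_width=13, slack=2)
Line 2: ['water', 'cloud'] (min_width=11, slack=4)
Line 3: ['pepper', 'water'] (min_width=12, slack=3)
Line 4: ['how', 'diamond'] (min_width=11, slack=4)
Line 5: ['sleepy', 'as', 'that'] (min_width=14, slack=1)
Line 6: ['segment', 'blue'] (min_width=12, slack=3)
Line 7: ['sweet', 'system'] (min_width=12, slack=3)
Line 8: ['calendar', 'have'] (min_width=13, slack=2)
Line 9: ['bean', 'fruit'] (min_width=10, slack=5)
Line 10: ['structure'] (min_width=9, slack=6)
Line 11: ['yellow', 'page'] (min_width=11, slack=4)
Line 12: ['knife', 'sea'] (min_width=9, slack=6)

Answer: 4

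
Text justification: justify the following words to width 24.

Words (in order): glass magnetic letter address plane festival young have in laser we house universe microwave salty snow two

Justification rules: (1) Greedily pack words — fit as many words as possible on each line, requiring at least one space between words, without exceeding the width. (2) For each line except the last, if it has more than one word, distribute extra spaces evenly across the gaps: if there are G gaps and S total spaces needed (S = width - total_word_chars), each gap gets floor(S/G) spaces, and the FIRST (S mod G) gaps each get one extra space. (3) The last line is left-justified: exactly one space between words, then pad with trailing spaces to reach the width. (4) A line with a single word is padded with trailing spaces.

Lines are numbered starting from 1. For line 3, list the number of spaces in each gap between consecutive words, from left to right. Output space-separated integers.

Line 1: ['glass', 'magnetic', 'letter'] (min_width=21, slack=3)
Line 2: ['address', 'plane', 'festival'] (min_width=22, slack=2)
Line 3: ['young', 'have', 'in', 'laser', 'we'] (min_width=22, slack=2)
Line 4: ['house', 'universe', 'microwave'] (min_width=24, slack=0)
Line 5: ['salty', 'snow', 'two'] (min_width=14, slack=10)

Answer: 2 2 1 1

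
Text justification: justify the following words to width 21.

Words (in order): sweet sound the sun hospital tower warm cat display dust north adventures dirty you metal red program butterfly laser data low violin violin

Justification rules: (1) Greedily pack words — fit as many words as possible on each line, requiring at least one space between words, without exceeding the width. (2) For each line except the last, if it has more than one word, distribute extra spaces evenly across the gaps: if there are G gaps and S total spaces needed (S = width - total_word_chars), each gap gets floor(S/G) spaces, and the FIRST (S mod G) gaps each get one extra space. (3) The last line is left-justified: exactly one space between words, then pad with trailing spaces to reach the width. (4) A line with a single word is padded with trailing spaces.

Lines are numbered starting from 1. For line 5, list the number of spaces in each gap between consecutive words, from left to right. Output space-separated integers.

Answer: 2 2 1

Derivation:
Line 1: ['sweet', 'sound', 'the', 'sun'] (min_width=19, slack=2)
Line 2: ['hospital', 'tower', 'warm'] (min_width=19, slack=2)
Line 3: ['cat', 'display', 'dust'] (min_width=16, slack=5)
Line 4: ['north', 'adventures'] (min_width=16, slack=5)
Line 5: ['dirty', 'you', 'metal', 'red'] (min_width=19, slack=2)
Line 6: ['program', 'butterfly'] (min_width=17, slack=4)
Line 7: ['laser', 'data', 'low', 'violin'] (min_width=21, slack=0)
Line 8: ['violin'] (min_width=6, slack=15)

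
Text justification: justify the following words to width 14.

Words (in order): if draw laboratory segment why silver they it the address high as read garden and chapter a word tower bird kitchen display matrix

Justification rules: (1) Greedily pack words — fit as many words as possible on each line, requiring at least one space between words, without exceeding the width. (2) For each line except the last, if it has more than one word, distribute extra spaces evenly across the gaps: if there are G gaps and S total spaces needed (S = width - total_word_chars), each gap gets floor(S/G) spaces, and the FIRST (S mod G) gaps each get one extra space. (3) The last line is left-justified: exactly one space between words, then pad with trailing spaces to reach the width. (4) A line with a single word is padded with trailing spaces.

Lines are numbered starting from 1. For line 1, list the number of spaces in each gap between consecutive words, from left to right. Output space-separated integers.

Line 1: ['if', 'draw'] (min_width=7, slack=7)
Line 2: ['laboratory'] (min_width=10, slack=4)
Line 3: ['segment', 'why'] (min_width=11, slack=3)
Line 4: ['silver', 'they', 'it'] (min_width=14, slack=0)
Line 5: ['the', 'address'] (min_width=11, slack=3)
Line 6: ['high', 'as', 'read'] (min_width=12, slack=2)
Line 7: ['garden', 'and'] (min_width=10, slack=4)
Line 8: ['chapter', 'a', 'word'] (min_width=14, slack=0)
Line 9: ['tower', 'bird'] (min_width=10, slack=4)
Line 10: ['kitchen'] (min_width=7, slack=7)
Line 11: ['display', 'matrix'] (min_width=14, slack=0)

Answer: 8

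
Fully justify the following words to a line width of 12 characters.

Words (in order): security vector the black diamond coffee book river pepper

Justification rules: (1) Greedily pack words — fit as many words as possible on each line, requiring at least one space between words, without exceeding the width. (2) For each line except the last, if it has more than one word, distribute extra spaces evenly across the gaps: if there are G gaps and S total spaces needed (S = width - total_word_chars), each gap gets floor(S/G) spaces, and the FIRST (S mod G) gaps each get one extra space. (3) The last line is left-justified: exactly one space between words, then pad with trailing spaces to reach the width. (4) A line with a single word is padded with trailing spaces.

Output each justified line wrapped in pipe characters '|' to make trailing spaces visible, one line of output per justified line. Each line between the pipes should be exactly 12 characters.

Answer: |security    |
|vector   the|
|black       |
|diamond     |
|coffee  book|
|river pepper|

Derivation:
Line 1: ['security'] (min_width=8, slack=4)
Line 2: ['vector', 'the'] (min_width=10, slack=2)
Line 3: ['black'] (min_width=5, slack=7)
Line 4: ['diamond'] (min_width=7, slack=5)
Line 5: ['coffee', 'book'] (min_width=11, slack=1)
Line 6: ['river', 'pepper'] (min_width=12, slack=0)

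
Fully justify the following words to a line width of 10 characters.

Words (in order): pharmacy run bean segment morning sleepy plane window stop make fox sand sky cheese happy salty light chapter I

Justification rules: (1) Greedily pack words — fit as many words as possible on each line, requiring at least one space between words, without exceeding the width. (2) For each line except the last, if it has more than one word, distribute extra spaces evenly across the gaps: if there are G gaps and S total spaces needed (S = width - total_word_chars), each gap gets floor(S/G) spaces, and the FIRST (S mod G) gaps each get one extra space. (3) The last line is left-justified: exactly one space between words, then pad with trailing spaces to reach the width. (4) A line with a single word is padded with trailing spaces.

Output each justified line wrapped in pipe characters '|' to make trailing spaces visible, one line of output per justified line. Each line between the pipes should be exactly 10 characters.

Line 1: ['pharmacy'] (min_width=8, slack=2)
Line 2: ['run', 'bean'] (min_width=8, slack=2)
Line 3: ['segment'] (min_width=7, slack=3)
Line 4: ['morning'] (min_width=7, slack=3)
Line 5: ['sleepy'] (min_width=6, slack=4)
Line 6: ['plane'] (min_width=5, slack=5)
Line 7: ['window'] (min_width=6, slack=4)
Line 8: ['stop', 'make'] (min_width=9, slack=1)
Line 9: ['fox', 'sand'] (min_width=8, slack=2)
Line 10: ['sky', 'cheese'] (min_width=10, slack=0)
Line 11: ['happy'] (min_width=5, slack=5)
Line 12: ['salty'] (min_width=5, slack=5)
Line 13: ['light'] (min_width=5, slack=5)
Line 14: ['chapter', 'I'] (min_width=9, slack=1)

Answer: |pharmacy  |
|run   bean|
|segment   |
|morning   |
|sleepy    |
|plane     |
|window    |
|stop  make|
|fox   sand|
|sky cheese|
|happy     |
|salty     |
|light     |
|chapter I |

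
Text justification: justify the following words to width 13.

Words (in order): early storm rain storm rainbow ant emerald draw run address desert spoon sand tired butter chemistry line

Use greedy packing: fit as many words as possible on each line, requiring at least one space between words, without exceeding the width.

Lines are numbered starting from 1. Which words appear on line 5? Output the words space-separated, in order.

Line 1: ['early', 'storm'] (min_width=11, slack=2)
Line 2: ['rain', 'storm'] (min_width=10, slack=3)
Line 3: ['rainbow', 'ant'] (min_width=11, slack=2)
Line 4: ['emerald', 'draw'] (min_width=12, slack=1)
Line 5: ['run', 'address'] (min_width=11, slack=2)
Line 6: ['desert', 'spoon'] (min_width=12, slack=1)
Line 7: ['sand', 'tired'] (min_width=10, slack=3)
Line 8: ['butter'] (min_width=6, slack=7)
Line 9: ['chemistry'] (min_width=9, slack=4)
Line 10: ['line'] (min_width=4, slack=9)

Answer: run address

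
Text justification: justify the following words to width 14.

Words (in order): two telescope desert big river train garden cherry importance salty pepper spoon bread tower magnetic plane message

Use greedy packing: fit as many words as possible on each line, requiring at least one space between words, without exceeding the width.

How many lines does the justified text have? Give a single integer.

Answer: 9

Derivation:
Line 1: ['two', 'telescope'] (min_width=13, slack=1)
Line 2: ['desert', 'big'] (min_width=10, slack=4)
Line 3: ['river', 'train'] (min_width=11, slack=3)
Line 4: ['garden', 'cherry'] (min_width=13, slack=1)
Line 5: ['importance'] (min_width=10, slack=4)
Line 6: ['salty', 'pepper'] (min_width=12, slack=2)
Line 7: ['spoon', 'bread'] (min_width=11, slack=3)
Line 8: ['tower', 'magnetic'] (min_width=14, slack=0)
Line 9: ['plane', 'message'] (min_width=13, slack=1)
Total lines: 9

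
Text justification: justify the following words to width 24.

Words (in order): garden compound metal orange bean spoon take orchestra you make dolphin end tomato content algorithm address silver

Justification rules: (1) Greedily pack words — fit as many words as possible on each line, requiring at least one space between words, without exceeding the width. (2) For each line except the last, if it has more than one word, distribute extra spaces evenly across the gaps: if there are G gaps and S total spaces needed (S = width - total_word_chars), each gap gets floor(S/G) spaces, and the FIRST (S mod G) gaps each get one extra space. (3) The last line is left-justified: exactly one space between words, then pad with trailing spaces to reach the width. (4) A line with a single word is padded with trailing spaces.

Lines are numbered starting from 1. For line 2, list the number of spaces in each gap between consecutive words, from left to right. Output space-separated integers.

Answer: 2 2 1

Derivation:
Line 1: ['garden', 'compound', 'metal'] (min_width=21, slack=3)
Line 2: ['orange', 'bean', 'spoon', 'take'] (min_width=22, slack=2)
Line 3: ['orchestra', 'you', 'make'] (min_width=18, slack=6)
Line 4: ['dolphin', 'end', 'tomato'] (min_width=18, slack=6)
Line 5: ['content', 'algorithm'] (min_width=17, slack=7)
Line 6: ['address', 'silver'] (min_width=14, slack=10)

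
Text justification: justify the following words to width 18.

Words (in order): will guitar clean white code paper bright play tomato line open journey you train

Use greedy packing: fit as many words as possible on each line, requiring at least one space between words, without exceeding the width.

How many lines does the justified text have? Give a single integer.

Answer: 5

Derivation:
Line 1: ['will', 'guitar', 'clean'] (min_width=17, slack=1)
Line 2: ['white', 'code', 'paper'] (min_width=16, slack=2)
Line 3: ['bright', 'play', 'tomato'] (min_width=18, slack=0)
Line 4: ['line', 'open', 'journey'] (min_width=17, slack=1)
Line 5: ['you', 'train'] (min_width=9, slack=9)
Total lines: 5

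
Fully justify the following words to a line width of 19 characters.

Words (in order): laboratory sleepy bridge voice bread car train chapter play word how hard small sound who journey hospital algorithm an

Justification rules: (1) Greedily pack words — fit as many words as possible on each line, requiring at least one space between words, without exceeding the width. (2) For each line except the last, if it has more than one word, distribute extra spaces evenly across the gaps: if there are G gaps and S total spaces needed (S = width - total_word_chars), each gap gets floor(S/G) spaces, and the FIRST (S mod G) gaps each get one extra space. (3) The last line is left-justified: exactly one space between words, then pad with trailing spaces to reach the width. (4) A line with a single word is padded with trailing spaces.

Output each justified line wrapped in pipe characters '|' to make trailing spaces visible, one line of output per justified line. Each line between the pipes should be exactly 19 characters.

Answer: |laboratory   sleepy|
|bridge  voice bread|
|car  train  chapter|
|play  word how hard|
|small   sound   who|
|journey    hospital|
|algorithm an       |

Derivation:
Line 1: ['laboratory', 'sleepy'] (min_width=17, slack=2)
Line 2: ['bridge', 'voice', 'bread'] (min_width=18, slack=1)
Line 3: ['car', 'train', 'chapter'] (min_width=17, slack=2)
Line 4: ['play', 'word', 'how', 'hard'] (min_width=18, slack=1)
Line 5: ['small', 'sound', 'who'] (min_width=15, slack=4)
Line 6: ['journey', 'hospital'] (min_width=16, slack=3)
Line 7: ['algorithm', 'an'] (min_width=12, slack=7)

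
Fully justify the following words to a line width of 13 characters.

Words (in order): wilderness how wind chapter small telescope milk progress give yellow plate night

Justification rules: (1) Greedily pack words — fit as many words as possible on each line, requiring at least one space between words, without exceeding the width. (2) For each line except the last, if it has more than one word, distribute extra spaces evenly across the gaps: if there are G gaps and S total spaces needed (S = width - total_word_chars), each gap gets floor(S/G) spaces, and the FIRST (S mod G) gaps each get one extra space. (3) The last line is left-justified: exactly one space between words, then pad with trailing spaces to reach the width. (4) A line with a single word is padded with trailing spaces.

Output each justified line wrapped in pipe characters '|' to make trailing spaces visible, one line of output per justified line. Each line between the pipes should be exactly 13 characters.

Line 1: ['wilderness'] (min_width=10, slack=3)
Line 2: ['how', 'wind'] (min_width=8, slack=5)
Line 3: ['chapter', 'small'] (min_width=13, slack=0)
Line 4: ['telescope'] (min_width=9, slack=4)
Line 5: ['milk', 'progress'] (min_width=13, slack=0)
Line 6: ['give', 'yellow'] (min_width=11, slack=2)
Line 7: ['plate', 'night'] (min_width=11, slack=2)

Answer: |wilderness   |
|how      wind|
|chapter small|
|telescope    |
|milk progress|
|give   yellow|
|plate night  |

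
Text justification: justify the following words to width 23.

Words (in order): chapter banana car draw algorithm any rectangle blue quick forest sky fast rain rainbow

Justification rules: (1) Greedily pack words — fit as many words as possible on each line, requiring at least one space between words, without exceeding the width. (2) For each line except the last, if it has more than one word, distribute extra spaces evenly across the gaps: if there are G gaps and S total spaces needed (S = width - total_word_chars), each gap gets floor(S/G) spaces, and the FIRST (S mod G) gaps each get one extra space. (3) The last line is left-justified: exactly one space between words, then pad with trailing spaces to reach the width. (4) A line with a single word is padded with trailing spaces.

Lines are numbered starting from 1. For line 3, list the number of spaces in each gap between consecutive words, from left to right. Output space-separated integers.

Line 1: ['chapter', 'banana', 'car', 'draw'] (min_width=23, slack=0)
Line 2: ['algorithm', 'any', 'rectangle'] (min_width=23, slack=0)
Line 3: ['blue', 'quick', 'forest', 'sky'] (min_width=21, slack=2)
Line 4: ['fast', 'rain', 'rainbow'] (min_width=17, slack=6)

Answer: 2 2 1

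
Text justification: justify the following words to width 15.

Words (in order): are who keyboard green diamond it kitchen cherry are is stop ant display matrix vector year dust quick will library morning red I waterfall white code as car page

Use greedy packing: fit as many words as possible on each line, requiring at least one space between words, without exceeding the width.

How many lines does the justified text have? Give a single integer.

Line 1: ['are', 'who'] (min_width=7, slack=8)
Line 2: ['keyboard', 'green'] (min_width=14, slack=1)
Line 3: ['diamond', 'it'] (min_width=10, slack=5)
Line 4: ['kitchen', 'cherry'] (min_width=14, slack=1)
Line 5: ['are', 'is', 'stop', 'ant'] (min_width=15, slack=0)
Line 6: ['display', 'matrix'] (min_width=14, slack=1)
Line 7: ['vector', 'year'] (min_width=11, slack=4)
Line 8: ['dust', 'quick', 'will'] (min_width=15, slack=0)
Line 9: ['library', 'morning'] (min_width=15, slack=0)
Line 10: ['red', 'I', 'waterfall'] (min_width=15, slack=0)
Line 11: ['white', 'code', 'as'] (min_width=13, slack=2)
Line 12: ['car', 'page'] (min_width=8, slack=7)
Total lines: 12

Answer: 12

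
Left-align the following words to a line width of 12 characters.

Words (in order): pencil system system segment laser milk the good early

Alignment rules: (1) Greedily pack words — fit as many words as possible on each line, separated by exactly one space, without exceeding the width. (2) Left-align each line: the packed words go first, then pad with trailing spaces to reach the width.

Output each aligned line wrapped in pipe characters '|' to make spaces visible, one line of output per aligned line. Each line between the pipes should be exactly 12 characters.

Answer: |pencil      |
|system      |
|system      |
|segment     |
|laser milk  |
|the good    |
|early       |

Derivation:
Line 1: ['pencil'] (min_width=6, slack=6)
Line 2: ['system'] (min_width=6, slack=6)
Line 3: ['system'] (min_width=6, slack=6)
Line 4: ['segment'] (min_width=7, slack=5)
Line 5: ['laser', 'milk'] (min_width=10, slack=2)
Line 6: ['the', 'good'] (min_width=8, slack=4)
Line 7: ['early'] (min_width=5, slack=7)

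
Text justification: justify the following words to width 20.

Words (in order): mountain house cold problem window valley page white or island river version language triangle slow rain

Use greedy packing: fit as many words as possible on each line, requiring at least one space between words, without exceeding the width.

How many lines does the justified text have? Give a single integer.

Line 1: ['mountain', 'house', 'cold'] (min_width=19, slack=1)
Line 2: ['problem', 'window'] (min_width=14, slack=6)
Line 3: ['valley', 'page', 'white', 'or'] (min_width=20, slack=0)
Line 4: ['island', 'river', 'version'] (min_width=20, slack=0)
Line 5: ['language', 'triangle'] (min_width=17, slack=3)
Line 6: ['slow', 'rain'] (min_width=9, slack=11)
Total lines: 6

Answer: 6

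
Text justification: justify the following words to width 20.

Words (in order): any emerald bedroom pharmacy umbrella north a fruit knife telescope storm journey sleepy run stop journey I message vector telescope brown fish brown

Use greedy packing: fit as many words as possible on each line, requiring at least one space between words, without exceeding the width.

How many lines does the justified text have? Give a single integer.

Line 1: ['any', 'emerald', 'bedroom'] (min_width=19, slack=1)
Line 2: ['pharmacy', 'umbrella'] (min_width=17, slack=3)
Line 3: ['north', 'a', 'fruit', 'knife'] (min_width=19, slack=1)
Line 4: ['telescope', 'storm'] (min_width=15, slack=5)
Line 5: ['journey', 'sleepy', 'run'] (min_width=18, slack=2)
Line 6: ['stop', 'journey', 'I'] (min_width=14, slack=6)
Line 7: ['message', 'vector'] (min_width=14, slack=6)
Line 8: ['telescope', 'brown', 'fish'] (min_width=20, slack=0)
Line 9: ['brown'] (min_width=5, slack=15)
Total lines: 9

Answer: 9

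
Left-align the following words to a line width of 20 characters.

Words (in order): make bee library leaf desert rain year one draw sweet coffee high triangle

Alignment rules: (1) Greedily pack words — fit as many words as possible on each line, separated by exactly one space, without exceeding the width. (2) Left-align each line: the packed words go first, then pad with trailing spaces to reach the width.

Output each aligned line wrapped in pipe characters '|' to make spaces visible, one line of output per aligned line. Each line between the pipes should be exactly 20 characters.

Answer: |make bee library    |
|leaf desert rain    |
|year one draw sweet |
|coffee high triangle|

Derivation:
Line 1: ['make', 'bee', 'library'] (min_width=16, slack=4)
Line 2: ['leaf', 'desert', 'rain'] (min_width=16, slack=4)
Line 3: ['year', 'one', 'draw', 'sweet'] (min_width=19, slack=1)
Line 4: ['coffee', 'high', 'triangle'] (min_width=20, slack=0)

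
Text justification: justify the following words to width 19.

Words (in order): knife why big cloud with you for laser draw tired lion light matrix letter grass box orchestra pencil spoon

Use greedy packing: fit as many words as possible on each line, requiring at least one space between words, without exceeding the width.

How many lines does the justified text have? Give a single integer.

Line 1: ['knife', 'why', 'big', 'cloud'] (min_width=19, slack=0)
Line 2: ['with', 'you', 'for', 'laser'] (min_width=18, slack=1)
Line 3: ['draw', 'tired', 'lion'] (min_width=15, slack=4)
Line 4: ['light', 'matrix', 'letter'] (min_width=19, slack=0)
Line 5: ['grass', 'box', 'orchestra'] (min_width=19, slack=0)
Line 6: ['pencil', 'spoon'] (min_width=12, slack=7)
Total lines: 6

Answer: 6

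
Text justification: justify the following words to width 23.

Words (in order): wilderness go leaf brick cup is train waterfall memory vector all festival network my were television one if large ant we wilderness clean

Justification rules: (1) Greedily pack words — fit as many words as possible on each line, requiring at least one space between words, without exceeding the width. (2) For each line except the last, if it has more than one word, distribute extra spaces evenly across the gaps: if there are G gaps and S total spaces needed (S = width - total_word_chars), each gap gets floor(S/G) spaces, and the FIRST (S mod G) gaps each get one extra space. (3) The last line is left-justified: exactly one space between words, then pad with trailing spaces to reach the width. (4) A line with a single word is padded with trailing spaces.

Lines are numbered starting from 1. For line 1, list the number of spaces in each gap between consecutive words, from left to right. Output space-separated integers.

Line 1: ['wilderness', 'go', 'leaf'] (min_width=18, slack=5)
Line 2: ['brick', 'cup', 'is', 'train'] (min_width=18, slack=5)
Line 3: ['waterfall', 'memory', 'vector'] (min_width=23, slack=0)
Line 4: ['all', 'festival', 'network', 'my'] (min_width=23, slack=0)
Line 5: ['were', 'television', 'one', 'if'] (min_width=22, slack=1)
Line 6: ['large', 'ant', 'we', 'wilderness'] (min_width=23, slack=0)
Line 7: ['clean'] (min_width=5, slack=18)

Answer: 4 3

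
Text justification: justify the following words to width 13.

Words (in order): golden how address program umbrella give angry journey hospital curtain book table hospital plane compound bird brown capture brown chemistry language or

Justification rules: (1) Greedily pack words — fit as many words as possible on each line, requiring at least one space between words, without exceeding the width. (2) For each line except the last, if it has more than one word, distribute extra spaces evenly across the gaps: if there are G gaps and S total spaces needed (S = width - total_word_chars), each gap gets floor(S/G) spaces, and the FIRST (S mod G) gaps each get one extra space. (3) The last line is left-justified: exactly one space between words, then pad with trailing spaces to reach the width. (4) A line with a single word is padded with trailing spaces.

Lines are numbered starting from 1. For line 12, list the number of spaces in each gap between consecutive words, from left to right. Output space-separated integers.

Answer: 1

Derivation:
Line 1: ['golden', 'how'] (min_width=10, slack=3)
Line 2: ['address'] (min_width=7, slack=6)
Line 3: ['program'] (min_width=7, slack=6)
Line 4: ['umbrella', 'give'] (min_width=13, slack=0)
Line 5: ['angry', 'journey'] (min_width=13, slack=0)
Line 6: ['hospital'] (min_width=8, slack=5)
Line 7: ['curtain', 'book'] (min_width=12, slack=1)
Line 8: ['table'] (min_width=5, slack=8)
Line 9: ['hospital'] (min_width=8, slack=5)
Line 10: ['plane'] (min_width=5, slack=8)
Line 11: ['compound', 'bird'] (min_width=13, slack=0)
Line 12: ['brown', 'capture'] (min_width=13, slack=0)
Line 13: ['brown'] (min_width=5, slack=8)
Line 14: ['chemistry'] (min_width=9, slack=4)
Line 15: ['language', 'or'] (min_width=11, slack=2)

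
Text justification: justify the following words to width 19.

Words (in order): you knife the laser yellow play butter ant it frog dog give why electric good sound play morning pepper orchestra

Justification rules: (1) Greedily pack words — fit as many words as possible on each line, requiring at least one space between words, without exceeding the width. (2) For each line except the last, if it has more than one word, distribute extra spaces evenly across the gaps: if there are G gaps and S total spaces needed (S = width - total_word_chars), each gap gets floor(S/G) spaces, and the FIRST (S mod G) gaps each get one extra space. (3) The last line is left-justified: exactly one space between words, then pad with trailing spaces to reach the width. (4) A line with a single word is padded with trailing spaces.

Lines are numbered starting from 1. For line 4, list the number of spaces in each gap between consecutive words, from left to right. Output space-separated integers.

Line 1: ['you', 'knife', 'the', 'laser'] (min_width=19, slack=0)
Line 2: ['yellow', 'play', 'butter'] (min_width=18, slack=1)
Line 3: ['ant', 'it', 'frog', 'dog'] (min_width=15, slack=4)
Line 4: ['give', 'why', 'electric'] (min_width=17, slack=2)
Line 5: ['good', 'sound', 'play'] (min_width=15, slack=4)
Line 6: ['morning', 'pepper'] (min_width=14, slack=5)
Line 7: ['orchestra'] (min_width=9, slack=10)

Answer: 2 2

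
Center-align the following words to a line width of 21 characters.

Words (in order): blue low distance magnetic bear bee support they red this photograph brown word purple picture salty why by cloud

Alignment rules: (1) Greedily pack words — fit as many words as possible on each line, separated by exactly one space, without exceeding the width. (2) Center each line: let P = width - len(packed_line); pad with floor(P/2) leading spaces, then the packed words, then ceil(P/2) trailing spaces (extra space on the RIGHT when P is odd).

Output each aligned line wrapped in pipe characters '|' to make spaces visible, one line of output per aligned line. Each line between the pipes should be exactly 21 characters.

Line 1: ['blue', 'low', 'distance'] (min_width=17, slack=4)
Line 2: ['magnetic', 'bear', 'bee'] (min_width=17, slack=4)
Line 3: ['support', 'they', 'red', 'this'] (min_width=21, slack=0)
Line 4: ['photograph', 'brown', 'word'] (min_width=21, slack=0)
Line 5: ['purple', 'picture', 'salty'] (min_width=20, slack=1)
Line 6: ['why', 'by', 'cloud'] (min_width=12, slack=9)

Answer: |  blue low distance  |
|  magnetic bear bee  |
|support they red this|
|photograph brown word|
|purple picture salty |
|    why by cloud     |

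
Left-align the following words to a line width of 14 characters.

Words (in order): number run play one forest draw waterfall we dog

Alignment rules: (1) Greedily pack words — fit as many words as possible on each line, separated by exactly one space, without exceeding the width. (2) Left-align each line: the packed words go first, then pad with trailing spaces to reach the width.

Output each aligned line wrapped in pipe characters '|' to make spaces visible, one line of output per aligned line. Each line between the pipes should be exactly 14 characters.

Answer: |number run    |
|play one      |
|forest draw   |
|waterfall we  |
|dog           |

Derivation:
Line 1: ['number', 'run'] (min_width=10, slack=4)
Line 2: ['play', 'one'] (min_width=8, slack=6)
Line 3: ['forest', 'draw'] (min_width=11, slack=3)
Line 4: ['waterfall', 'we'] (min_width=12, slack=2)
Line 5: ['dog'] (min_width=3, slack=11)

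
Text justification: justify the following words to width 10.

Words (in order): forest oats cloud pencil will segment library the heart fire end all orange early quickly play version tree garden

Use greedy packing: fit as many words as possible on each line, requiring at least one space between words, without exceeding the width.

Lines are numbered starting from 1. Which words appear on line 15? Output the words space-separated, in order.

Answer: garden

Derivation:
Line 1: ['forest'] (min_width=6, slack=4)
Line 2: ['oats', 'cloud'] (min_width=10, slack=0)
Line 3: ['pencil'] (min_width=6, slack=4)
Line 4: ['will'] (min_width=4, slack=6)
Line 5: ['segment'] (min_width=7, slack=3)
Line 6: ['library'] (min_width=7, slack=3)
Line 7: ['the', 'heart'] (min_width=9, slack=1)
Line 8: ['fire', 'end'] (min_width=8, slack=2)
Line 9: ['all', 'orange'] (min_width=10, slack=0)
Line 10: ['early'] (min_width=5, slack=5)
Line 11: ['quickly'] (min_width=7, slack=3)
Line 12: ['play'] (min_width=4, slack=6)
Line 13: ['version'] (min_width=7, slack=3)
Line 14: ['tree'] (min_width=4, slack=6)
Line 15: ['garden'] (min_width=6, slack=4)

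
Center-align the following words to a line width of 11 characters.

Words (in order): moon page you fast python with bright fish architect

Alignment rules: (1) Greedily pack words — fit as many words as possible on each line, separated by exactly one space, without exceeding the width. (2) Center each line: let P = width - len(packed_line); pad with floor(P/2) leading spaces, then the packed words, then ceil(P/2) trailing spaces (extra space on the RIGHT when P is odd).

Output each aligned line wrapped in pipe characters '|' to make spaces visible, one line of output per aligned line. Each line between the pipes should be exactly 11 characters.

Line 1: ['moon', 'page'] (min_width=9, slack=2)
Line 2: ['you', 'fast'] (min_width=8, slack=3)
Line 3: ['python', 'with'] (min_width=11, slack=0)
Line 4: ['bright', 'fish'] (min_width=11, slack=0)
Line 5: ['architect'] (min_width=9, slack=2)

Answer: | moon page |
| you fast  |
|python with|
|bright fish|
| architect |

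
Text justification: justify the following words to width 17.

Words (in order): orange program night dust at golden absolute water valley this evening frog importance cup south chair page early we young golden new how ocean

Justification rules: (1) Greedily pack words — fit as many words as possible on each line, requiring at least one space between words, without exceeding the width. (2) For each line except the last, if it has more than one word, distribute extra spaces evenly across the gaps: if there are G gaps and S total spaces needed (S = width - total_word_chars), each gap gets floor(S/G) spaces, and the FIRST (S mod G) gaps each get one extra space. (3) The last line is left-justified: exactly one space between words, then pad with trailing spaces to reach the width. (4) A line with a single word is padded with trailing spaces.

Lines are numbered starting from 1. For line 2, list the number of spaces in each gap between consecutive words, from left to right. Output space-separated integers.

Line 1: ['orange', 'program'] (min_width=14, slack=3)
Line 2: ['night', 'dust', 'at'] (min_width=13, slack=4)
Line 3: ['golden', 'absolute'] (min_width=15, slack=2)
Line 4: ['water', 'valley', 'this'] (min_width=17, slack=0)
Line 5: ['evening', 'frog'] (min_width=12, slack=5)
Line 6: ['importance', 'cup'] (min_width=14, slack=3)
Line 7: ['south', 'chair', 'page'] (min_width=16, slack=1)
Line 8: ['early', 'we', 'young'] (min_width=14, slack=3)
Line 9: ['golden', 'new', 'how'] (min_width=14, slack=3)
Line 10: ['ocean'] (min_width=5, slack=12)

Answer: 3 3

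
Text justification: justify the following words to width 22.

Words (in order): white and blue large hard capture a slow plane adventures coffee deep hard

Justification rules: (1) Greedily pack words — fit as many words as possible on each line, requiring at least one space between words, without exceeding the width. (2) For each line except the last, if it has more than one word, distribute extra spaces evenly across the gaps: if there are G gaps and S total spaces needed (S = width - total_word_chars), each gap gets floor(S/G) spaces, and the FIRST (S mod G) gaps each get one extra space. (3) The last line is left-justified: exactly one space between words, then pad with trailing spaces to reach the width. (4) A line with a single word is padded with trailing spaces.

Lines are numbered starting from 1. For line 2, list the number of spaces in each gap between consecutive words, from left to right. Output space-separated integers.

Answer: 2 2 2

Derivation:
Line 1: ['white', 'and', 'blue', 'large'] (min_width=20, slack=2)
Line 2: ['hard', 'capture', 'a', 'slow'] (min_width=19, slack=3)
Line 3: ['plane', 'adventures'] (min_width=16, slack=6)
Line 4: ['coffee', 'deep', 'hard'] (min_width=16, slack=6)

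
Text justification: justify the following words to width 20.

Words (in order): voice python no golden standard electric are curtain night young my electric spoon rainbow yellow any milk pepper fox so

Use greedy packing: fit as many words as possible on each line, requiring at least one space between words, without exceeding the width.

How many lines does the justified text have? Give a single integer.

Line 1: ['voice', 'python', 'no'] (min_width=15, slack=5)
Line 2: ['golden', 'standard'] (min_width=15, slack=5)
Line 3: ['electric', 'are', 'curtain'] (min_width=20, slack=0)
Line 4: ['night', 'young', 'my'] (min_width=14, slack=6)
Line 5: ['electric', 'spoon'] (min_width=14, slack=6)
Line 6: ['rainbow', 'yellow', 'any'] (min_width=18, slack=2)
Line 7: ['milk', 'pepper', 'fox', 'so'] (min_width=18, slack=2)
Total lines: 7

Answer: 7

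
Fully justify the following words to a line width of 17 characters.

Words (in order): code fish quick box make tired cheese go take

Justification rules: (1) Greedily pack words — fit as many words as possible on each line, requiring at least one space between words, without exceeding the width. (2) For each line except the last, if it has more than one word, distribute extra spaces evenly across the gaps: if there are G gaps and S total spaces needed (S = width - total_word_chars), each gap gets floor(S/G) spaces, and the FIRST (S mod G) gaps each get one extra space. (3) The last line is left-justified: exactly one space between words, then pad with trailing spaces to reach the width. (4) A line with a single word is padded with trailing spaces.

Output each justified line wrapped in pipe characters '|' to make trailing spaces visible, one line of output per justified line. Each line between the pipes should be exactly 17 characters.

Answer: |code  fish  quick|
|box   make  tired|
|cheese go take   |

Derivation:
Line 1: ['code', 'fish', 'quick'] (min_width=15, slack=2)
Line 2: ['box', 'make', 'tired'] (min_width=14, slack=3)
Line 3: ['cheese', 'go', 'take'] (min_width=14, slack=3)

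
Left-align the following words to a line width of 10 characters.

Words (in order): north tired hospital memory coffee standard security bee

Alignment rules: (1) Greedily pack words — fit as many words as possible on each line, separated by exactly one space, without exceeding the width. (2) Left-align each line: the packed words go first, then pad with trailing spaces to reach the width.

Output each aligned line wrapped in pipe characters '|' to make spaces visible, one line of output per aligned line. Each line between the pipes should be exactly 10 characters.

Answer: |north     |
|tired     |
|hospital  |
|memory    |
|coffee    |
|standard  |
|security  |
|bee       |

Derivation:
Line 1: ['north'] (min_width=5, slack=5)
Line 2: ['tired'] (min_width=5, slack=5)
Line 3: ['hospital'] (min_width=8, slack=2)
Line 4: ['memory'] (min_width=6, slack=4)
Line 5: ['coffee'] (min_width=6, slack=4)
Line 6: ['standard'] (min_width=8, slack=2)
Line 7: ['security'] (min_width=8, slack=2)
Line 8: ['bee'] (min_width=3, slack=7)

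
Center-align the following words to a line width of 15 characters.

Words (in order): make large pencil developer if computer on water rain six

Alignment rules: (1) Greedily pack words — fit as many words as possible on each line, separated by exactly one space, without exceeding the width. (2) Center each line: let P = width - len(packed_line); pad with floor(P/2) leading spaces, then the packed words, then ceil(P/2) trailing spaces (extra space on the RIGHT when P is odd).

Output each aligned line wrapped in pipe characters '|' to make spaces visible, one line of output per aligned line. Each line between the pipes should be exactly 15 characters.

Line 1: ['make', 'large'] (min_width=10, slack=5)
Line 2: ['pencil'] (min_width=6, slack=9)
Line 3: ['developer', 'if'] (min_width=12, slack=3)
Line 4: ['computer', 'on'] (min_width=11, slack=4)
Line 5: ['water', 'rain', 'six'] (min_width=14, slack=1)

Answer: |  make large   |
|    pencil     |
| developer if  |
|  computer on  |
|water rain six |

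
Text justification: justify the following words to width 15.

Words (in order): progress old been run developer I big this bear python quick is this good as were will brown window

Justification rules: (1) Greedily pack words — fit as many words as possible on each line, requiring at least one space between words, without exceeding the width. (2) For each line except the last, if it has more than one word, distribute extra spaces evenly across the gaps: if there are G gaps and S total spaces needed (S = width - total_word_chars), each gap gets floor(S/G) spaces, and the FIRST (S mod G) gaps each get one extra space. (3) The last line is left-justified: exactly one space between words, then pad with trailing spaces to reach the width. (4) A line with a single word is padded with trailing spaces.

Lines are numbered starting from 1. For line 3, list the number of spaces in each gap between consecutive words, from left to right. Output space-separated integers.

Answer: 1 1

Derivation:
Line 1: ['progress', 'old'] (min_width=12, slack=3)
Line 2: ['been', 'run'] (min_width=8, slack=7)
Line 3: ['developer', 'I', 'big'] (min_width=15, slack=0)
Line 4: ['this', 'bear'] (min_width=9, slack=6)
Line 5: ['python', 'quick', 'is'] (min_width=15, slack=0)
Line 6: ['this', 'good', 'as'] (min_width=12, slack=3)
Line 7: ['were', 'will', 'brown'] (min_width=15, slack=0)
Line 8: ['window'] (min_width=6, slack=9)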